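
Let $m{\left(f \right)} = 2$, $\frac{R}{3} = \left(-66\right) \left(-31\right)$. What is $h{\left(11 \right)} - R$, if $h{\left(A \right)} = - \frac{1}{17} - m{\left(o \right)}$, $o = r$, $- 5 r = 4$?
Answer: $- \frac{104381}{17} \approx -6140.1$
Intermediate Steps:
$r = - \frac{4}{5}$ ($r = \left(- \frac{1}{5}\right) 4 = - \frac{4}{5} \approx -0.8$)
$o = - \frac{4}{5} \approx -0.8$
$R = 6138$ ($R = 3 \left(\left(-66\right) \left(-31\right)\right) = 3 \cdot 2046 = 6138$)
$h{\left(A \right)} = - \frac{35}{17}$ ($h{\left(A \right)} = - \frac{1}{17} - 2 = - \frac{35}{17}$)
$h{\left(11 \right)} - R = - \frac{35}{17} - 6138 = - \frac{104381}{17}$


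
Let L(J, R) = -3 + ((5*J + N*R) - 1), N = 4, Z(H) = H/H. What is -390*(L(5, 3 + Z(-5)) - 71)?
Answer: 13260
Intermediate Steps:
Z(H) = 1
L(J, R) = -4 + 4*R + 5*J (L(J, R) = -3 + ((5*J + 4*R) - 1) = -3 + ((4*R + 5*J) - 1) = -3 + (-1 + 4*R + 5*J) = -4 + 4*R + 5*J)
-390*(L(5, 3 + Z(-5)) - 71) = -390*((-4 + 4*(3 + 1) + 5*5) - 71) = -390*((-4 + 4*4 + 25) - 71) = -390*((-4 + 16 + 25) - 71) = -390*(37 - 71) = -390*(-34) = 13260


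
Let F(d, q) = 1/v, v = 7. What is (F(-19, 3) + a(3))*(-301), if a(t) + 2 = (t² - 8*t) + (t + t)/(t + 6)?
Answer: 14620/3 ≈ 4873.3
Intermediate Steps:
F(d, q) = ⅐ (F(d, q) = 1/7 = ⅐)
a(t) = -2 + t² - 8*t + 2*t/(6 + t) (a(t) = -2 + ((t² - 8*t) + (t + t)/(t + 6)) = -2 + ((t² - 8*t) + (2*t)/(6 + t)) = -2 + ((t² - 8*t) + 2*t/(6 + t)) = -2 + (t² - 8*t + 2*t/(6 + t)) = -2 + t² - 8*t + 2*t/(6 + t))
(F(-19, 3) + a(3))*(-301) = (⅐ + (-12 + 3³ - 48*3 - 2*3²)/(6 + 3))*(-301) = (⅐ + (-12 + 27 - 144 - 2*9)/9)*(-301) = (⅐ + (-12 + 27 - 144 - 18)/9)*(-301) = (⅐ + (⅑)*(-147))*(-301) = (⅐ - 49/3)*(-301) = -340/21*(-301) = 14620/3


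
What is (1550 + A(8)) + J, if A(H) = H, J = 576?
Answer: 2134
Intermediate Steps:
(1550 + A(8)) + J = (1550 + 8) + 576 = 1558 + 576 = 2134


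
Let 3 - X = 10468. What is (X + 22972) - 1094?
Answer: 11413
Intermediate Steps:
X = -10465 (X = 3 - 1*10468 = 3 - 10468 = -10465)
(X + 22972) - 1094 = (-10465 + 22972) - 1094 = 12507 - 1094 = 11413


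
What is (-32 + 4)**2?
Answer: 784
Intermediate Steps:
(-32 + 4)**2 = (-28)**2 = 784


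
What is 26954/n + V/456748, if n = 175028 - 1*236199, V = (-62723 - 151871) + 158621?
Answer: -15735109975/27939731908 ≈ -0.56318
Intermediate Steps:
V = -55973 (V = -214594 + 158621 = -55973)
n = -61171 (n = 175028 - 236199 = -61171)
26954/n + V/456748 = 26954/(-61171) - 55973/456748 = 26954*(-1/61171) - 55973*1/456748 = -26954/61171 - 55973/456748 = -15735109975/27939731908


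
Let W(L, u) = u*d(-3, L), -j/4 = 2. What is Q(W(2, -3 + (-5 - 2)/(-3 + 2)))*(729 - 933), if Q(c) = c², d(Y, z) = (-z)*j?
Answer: -835584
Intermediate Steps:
j = -8 (j = -4*2 = -8)
d(Y, z) = 8*z (d(Y, z) = -z*(-8) = 8*z)
W(L, u) = 8*L*u (W(L, u) = u*(8*L) = 8*L*u)
Q(W(2, -3 + (-5 - 2)/(-3 + 2)))*(729 - 933) = (8*2*(-3 + (-5 - 2)/(-3 + 2)))²*(729 - 933) = (8*2*(-3 - 7/(-1)))²*(-204) = (8*2*(-3 - 7*(-1)))²*(-204) = (8*2*(-3 + 7))²*(-204) = (8*2*4)²*(-204) = 64²*(-204) = 4096*(-204) = -835584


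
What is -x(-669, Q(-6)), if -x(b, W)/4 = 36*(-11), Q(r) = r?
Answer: -1584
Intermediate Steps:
x(b, W) = 1584 (x(b, W) = -144*(-11) = -4*(-396) = 1584)
-x(-669, Q(-6)) = -1*1584 = -1584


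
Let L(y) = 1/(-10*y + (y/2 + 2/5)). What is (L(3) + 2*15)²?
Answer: 70896400/78961 ≈ 897.87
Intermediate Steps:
L(y) = 1/(⅖ - 19*y/2) (L(y) = 1/(-10*y + (y*(½) + 2*(⅕))) = 1/(-10*y + (y/2 + ⅖)) = 1/(-10*y + (⅖ + y/2)) = 1/(⅖ - 19*y/2))
(L(3) + 2*15)² = (-10/(-4 + 95*3) + 2*15)² = (-10/(-4 + 285) + 30)² = (-10/281 + 30)² = (8420/281)² = 70896400/78961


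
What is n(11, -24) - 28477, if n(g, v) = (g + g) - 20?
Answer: -28475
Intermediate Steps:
n(g, v) = -20 + 2*g (n(g, v) = 2*g - 20 = -20 + 2*g)
n(11, -24) - 28477 = (-20 + 2*11) - 28477 = (-20 + 22) - 28477 = 2 - 28477 = -28475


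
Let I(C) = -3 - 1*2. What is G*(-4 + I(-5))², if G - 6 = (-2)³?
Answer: -162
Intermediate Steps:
I(C) = -5 (I(C) = -3 - 2 = -5)
G = -2 (G = 6 + (-2)³ = 6 - 8 = -2)
G*(-4 + I(-5))² = -2*(-4 - 5)² = -2*(-9)² = -2*81 = -162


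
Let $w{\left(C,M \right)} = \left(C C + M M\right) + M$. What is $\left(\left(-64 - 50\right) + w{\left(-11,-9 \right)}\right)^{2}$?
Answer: $6241$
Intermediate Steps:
$w{\left(C,M \right)} = M + C^{2} + M^{2}$ ($w{\left(C,M \right)} = \left(C^{2} + M^{2}\right) + M = M + C^{2} + M^{2}$)
$\left(\left(-64 - 50\right) + w{\left(-11,-9 \right)}\right)^{2} = \left(\left(-64 - 50\right) + \left(-9 + \left(-11\right)^{2} + \left(-9\right)^{2}\right)\right)^{2} = \left(-114 + \left(-9 + 121 + 81\right)\right)^{2} = \left(-114 + 193\right)^{2} = 79^{2} = 6241$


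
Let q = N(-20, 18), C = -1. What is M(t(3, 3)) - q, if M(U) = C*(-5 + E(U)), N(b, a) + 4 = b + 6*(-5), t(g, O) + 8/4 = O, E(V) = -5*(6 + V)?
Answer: 94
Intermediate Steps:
E(V) = -30 - 5*V
t(g, O) = -2 + O
N(b, a) = -34 + b (N(b, a) = -4 + (b + 6*(-5)) = -4 + (b - 30) = -4 + (-30 + b) = -34 + b)
M(U) = 35 + 5*U (M(U) = -(-5 + (-30 - 5*U)) = -(-35 - 5*U) = 35 + 5*U)
q = -54 (q = -34 - 20 = -54)
M(t(3, 3)) - q = (35 + 5*(-2 + 3)) - 1*(-54) = (35 + 5*1) + 54 = (35 + 5) + 54 = 40 + 54 = 94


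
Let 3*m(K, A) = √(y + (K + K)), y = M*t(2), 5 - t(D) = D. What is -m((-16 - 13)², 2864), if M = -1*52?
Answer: -√1526/3 ≈ -13.021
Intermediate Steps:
t(D) = 5 - D
M = -52
y = -156 (y = -52*(5 - 1*2) = -52*(5 - 2) = -52*3 = -156)
m(K, A) = √(-156 + 2*K)/3 (m(K, A) = √(-156 + (K + K))/3 = √(-156 + 2*K)/3)
-m((-16 - 13)², 2864) = -√(-156 + 2*(-16 - 13)²)/3 = -√(-156 + 2*(-29)²)/3 = -√(-156 + 2*841)/3 = -√(-156 + 1682)/3 = -√1526/3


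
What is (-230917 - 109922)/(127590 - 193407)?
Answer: 37871/7313 ≈ 5.1786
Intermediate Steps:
(-230917 - 109922)/(127590 - 193407) = -340839/(-65817) = -340839*(-1/65817) = 37871/7313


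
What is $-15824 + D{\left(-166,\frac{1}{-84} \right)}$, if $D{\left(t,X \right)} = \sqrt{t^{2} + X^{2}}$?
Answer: $-15824 + \frac{\sqrt{194435137}}{84} \approx -15658.0$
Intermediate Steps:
$D{\left(t,X \right)} = \sqrt{X^{2} + t^{2}}$
$-15824 + D{\left(-166,\frac{1}{-84} \right)} = -15824 + \sqrt{\left(\frac{1}{-84}\right)^{2} + \left(-166\right)^{2}} = -15824 + \sqrt{\left(- \frac{1}{84}\right)^{2} + 27556} = -15824 + \sqrt{\frac{1}{7056} + 27556} = -15824 + \sqrt{\frac{194435137}{7056}} = -15824 + \frac{\sqrt{194435137}}{84}$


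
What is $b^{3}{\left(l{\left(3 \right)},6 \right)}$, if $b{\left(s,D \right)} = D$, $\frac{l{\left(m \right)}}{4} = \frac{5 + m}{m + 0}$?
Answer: $216$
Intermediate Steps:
$l{\left(m \right)} = \frac{4 \left(5 + m\right)}{m}$ ($l{\left(m \right)} = 4 \frac{5 + m}{m + 0} = 4 \frac{5 + m}{m} = \frac{4 \left(5 + m\right)}{m}$)
$b^{3}{\left(l{\left(3 \right)},6 \right)} = 6^{3} = 216$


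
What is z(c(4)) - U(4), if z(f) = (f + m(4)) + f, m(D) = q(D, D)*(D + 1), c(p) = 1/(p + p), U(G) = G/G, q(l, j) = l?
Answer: 77/4 ≈ 19.250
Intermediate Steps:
U(G) = 1
c(p) = 1/(2*p)
m(D) = D*(1 + D) (m(D) = D*(D + 1) = D*(1 + D))
z(f) = 20 + 2*f (z(f) = (f + 4*(1 + 4)) + f = (f + 4*5) + f = (f + 20) + f = (20 + f) + f = 20 + 2*f)
z(c(4)) - U(4) = (20 + 2*((½)/4)) - 1*1 = (20 + 2*((½)*(¼))) - 1 = (20 + 2*(⅛)) - 1 = (20 + ¼) - 1 = 81/4 - 1 = 77/4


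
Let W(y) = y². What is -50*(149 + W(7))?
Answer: -9900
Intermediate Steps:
-50*(149 + W(7)) = -50*(149 + 7²) = -50*(149 + 49) = -50*198 = -9900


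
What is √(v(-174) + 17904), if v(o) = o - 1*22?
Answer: 2*√4427 ≈ 133.07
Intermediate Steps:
v(o) = -22 + o (v(o) = o - 22 = -22 + o)
√(v(-174) + 17904) = √((-22 - 174) + 17904) = √(-196 + 17904) = √17708 = 2*√4427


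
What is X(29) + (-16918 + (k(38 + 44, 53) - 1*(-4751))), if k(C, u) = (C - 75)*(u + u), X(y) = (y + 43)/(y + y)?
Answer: -331289/29 ≈ -11424.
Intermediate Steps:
X(y) = (43 + y)/(2*y) (X(y) = (43 + y)/((2*y)) = (43 + y)*(1/(2*y)) = (43 + y)/(2*y))
k(C, u) = 2*u*(-75 + C) (k(C, u) = (-75 + C)*(2*u) = 2*u*(-75 + C))
X(29) + (-16918 + (k(38 + 44, 53) - 1*(-4751))) = (1/2)*(43 + 29)/29 + (-16918 + (2*53*(-75 + (38 + 44)) - 1*(-4751))) = (1/2)*(1/29)*72 + (-16918 + (2*53*(-75 + 82) + 4751)) = 36/29 + (-16918 + (2*53*7 + 4751)) = 36/29 + (-16918 + (742 + 4751)) = 36/29 + (-16918 + 5493) = 36/29 - 11425 = -331289/29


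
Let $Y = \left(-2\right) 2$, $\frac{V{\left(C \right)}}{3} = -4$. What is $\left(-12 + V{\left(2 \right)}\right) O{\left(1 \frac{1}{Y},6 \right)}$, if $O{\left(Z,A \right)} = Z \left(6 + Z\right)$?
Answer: $\frac{69}{2} \approx 34.5$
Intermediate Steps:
$V{\left(C \right)} = -12$ ($V{\left(C \right)} = 3 \left(-4\right) = -12$)
$Y = -4$
$\left(-12 + V{\left(2 \right)}\right) O{\left(1 \frac{1}{Y},6 \right)} = \left(-12 - 12\right) 1 \frac{1}{-4} \left(6 + 1 \frac{1}{-4}\right) = - 24 \cdot 1 \left(- \frac{1}{4}\right) \left(6 + 1 \left(- \frac{1}{4}\right)\right) = - 24 \left(- \frac{6 - \frac{1}{4}}{4}\right) = - 24 \left(\left(- \frac{1}{4}\right) \frac{23}{4}\right) = \left(-24\right) \left(- \frac{23}{16}\right) = \frac{69}{2}$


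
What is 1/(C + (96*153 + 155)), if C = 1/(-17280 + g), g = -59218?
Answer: 76498/1135459813 ≈ 6.7372e-5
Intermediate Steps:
C = -1/76498 (C = 1/(-17280 - 59218) = 1/(-76498) = -1/76498 ≈ -1.3072e-5)
1/(C + (96*153 + 155)) = 1/(-1/76498 + (96*153 + 155)) = 1/(-1/76498 + (14688 + 155)) = 1/(-1/76498 + 14843) = 1/(1135459813/76498) = 76498/1135459813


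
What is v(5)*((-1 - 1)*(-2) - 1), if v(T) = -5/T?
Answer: -3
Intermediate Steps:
v(5)*((-1 - 1)*(-2) - 1) = (-5/5)*((-1 - 1)*(-2) - 1) = (-5*⅕)*(-2*(-2) - 1) = -(4 - 1) = -1*3 = -3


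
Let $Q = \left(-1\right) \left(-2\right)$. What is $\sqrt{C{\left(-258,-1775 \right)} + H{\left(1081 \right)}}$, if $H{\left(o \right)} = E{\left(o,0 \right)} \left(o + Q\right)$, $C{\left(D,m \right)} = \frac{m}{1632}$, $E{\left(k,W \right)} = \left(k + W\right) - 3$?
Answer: $\frac{\sqrt{194342210886}}{408} \approx 1080.5$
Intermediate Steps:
$Q = 2$
$E{\left(k,W \right)} = -3 + W + k$ ($E{\left(k,W \right)} = \left(W + k\right) - 3 = -3 + W + k$)
$C{\left(D,m \right)} = \frac{m}{1632}$ ($C{\left(D,m \right)} = m \frac{1}{1632} = \frac{m}{1632}$)
$H{\left(o \right)} = \left(-3 + o\right) \left(2 + o\right)$ ($H{\left(o \right)} = \left(-3 + 0 + o\right) \left(o + 2\right) = \left(-3 + o\right) \left(2 + o\right)$)
$\sqrt{C{\left(-258,-1775 \right)} + H{\left(1081 \right)}} = \sqrt{\frac{1}{1632} \left(-1775\right) + \left(-3 + 1081\right) \left(2 + 1081\right)} = \sqrt{- \frac{1775}{1632} + 1078 \cdot 1083} = \sqrt{- \frac{1775}{1632} + 1167474} = \sqrt{\frac{1905315793}{1632}} = \frac{\sqrt{194342210886}}{408}$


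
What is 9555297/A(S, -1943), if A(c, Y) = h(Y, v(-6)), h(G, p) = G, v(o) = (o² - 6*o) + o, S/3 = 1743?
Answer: -329493/67 ≈ -4917.8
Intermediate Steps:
S = 5229 (S = 3*1743 = 5229)
v(o) = o² - 5*o
A(c, Y) = Y
9555297/A(S, -1943) = 9555297/(-1943) = 9555297*(-1/1943) = -329493/67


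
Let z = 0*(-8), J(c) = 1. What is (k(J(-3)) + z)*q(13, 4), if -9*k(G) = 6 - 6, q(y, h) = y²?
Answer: 0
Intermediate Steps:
k(G) = 0 (k(G) = -(6 - 6)/9 = -⅑*0 = 0)
z = 0
(k(J(-3)) + z)*q(13, 4) = (0 + 0)*13² = 0*169 = 0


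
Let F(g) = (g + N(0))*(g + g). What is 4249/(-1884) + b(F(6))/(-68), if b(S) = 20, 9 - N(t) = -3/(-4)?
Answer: -81653/32028 ≈ -2.5494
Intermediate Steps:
N(t) = 33/4 (N(t) = 9 - (-3)/(-4) = 9 - (-3)*(-1)/4 = 9 - 1*¾ = 9 - ¾ = 33/4)
F(g) = 2*g*(33/4 + g) (F(g) = (g + 33/4)*(g + g) = (33/4 + g)*(2*g) = 2*g*(33/4 + g))
4249/(-1884) + b(F(6))/(-68) = 4249/(-1884) + 20/(-68) = 4249*(-1/1884) + 20*(-1/68) = -4249/1884 - 5/17 = -81653/32028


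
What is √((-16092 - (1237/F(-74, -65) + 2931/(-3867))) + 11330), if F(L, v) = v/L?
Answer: I*√43309568021395/83785 ≈ 78.546*I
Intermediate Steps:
√((-16092 - (1237/F(-74, -65) + 2931/(-3867))) + 11330) = √((-16092 - (1237/((-65/(-74))) + 2931/(-3867))) + 11330) = √((-16092 - (1237/((-65*(-1/74))) + 2931*(-1/3867))) + 11330) = √((-16092 - (1237/(65/74) - 977/1289)) + 11330) = √((-16092 - (1237*(74/65) - 977/1289)) + 11330) = √((-16092 - (91538/65 - 977/1289)) + 11330) = √((-16092 - 1*117928977/83785) + 11330) = √((-16092 - 117928977/83785) + 11330) = √(-1466197197/83785 + 11330) = √(-516913147/83785) = I*√43309568021395/83785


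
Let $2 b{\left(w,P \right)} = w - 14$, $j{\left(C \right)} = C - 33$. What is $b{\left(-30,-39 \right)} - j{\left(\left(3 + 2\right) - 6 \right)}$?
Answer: $12$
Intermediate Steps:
$j{\left(C \right)} = -33 + C$
$b{\left(w,P \right)} = -7 + \frac{w}{2}$ ($b{\left(w,P \right)} = \frac{w - 14}{2} = \frac{-14 + w}{2} = -7 + \frac{w}{2}$)
$b{\left(-30,-39 \right)} - j{\left(\left(3 + 2\right) - 6 \right)} = \left(-7 + \frac{1}{2} \left(-30\right)\right) - \left(-33 + \left(\left(3 + 2\right) - 6\right)\right) = \left(-7 - 15\right) - \left(-33 + \left(5 - 6\right)\right) = -22 - \left(-33 - 1\right) = -22 - -34 = -22 + 34 = 12$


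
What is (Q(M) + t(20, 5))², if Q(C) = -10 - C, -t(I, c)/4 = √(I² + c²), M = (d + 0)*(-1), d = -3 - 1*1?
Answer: 6996 + 560*√17 ≈ 9304.9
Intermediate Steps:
d = -4 (d = -3 - 1 = -4)
M = 4 (M = (-4 + 0)*(-1) = -4*(-1) = 4)
t(I, c) = -4*√(I² + c²)
(Q(M) + t(20, 5))² = ((-10 - 1*4) - 4*√(20² + 5²))² = ((-10 - 4) - 4*√(400 + 25))² = (-14 - 20*√17)²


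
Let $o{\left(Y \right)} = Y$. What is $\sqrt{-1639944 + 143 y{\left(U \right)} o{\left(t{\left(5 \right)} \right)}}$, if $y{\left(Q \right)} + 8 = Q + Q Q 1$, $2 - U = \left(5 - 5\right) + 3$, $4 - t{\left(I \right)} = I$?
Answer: $20 i \sqrt{4097} \approx 1280.2 i$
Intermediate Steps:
$t{\left(I \right)} = 4 - I$
$U = -1$ ($U = 2 - \left(\left(5 - 5\right) + 3\right) = 2 - \left(0 + 3\right) = 2 - 3 = -1$)
$y{\left(Q \right)} = -8 + Q + Q^{2}$ ($y{\left(Q \right)} = -8 + \left(Q + Q Q 1\right) = -8 + \left(Q + Q^{2} \cdot 1\right) = -8 + \left(Q + Q^{2}\right) = -8 + Q + Q^{2}$)
$\sqrt{-1639944 + 143 y{\left(U \right)} o{\left(t{\left(5 \right)} \right)}} = \sqrt{-1639944 + 143 \left(-8 - 1 + \left(-1\right)^{2}\right) \left(4 - 5\right)} = \sqrt{-1639944 + 143 \left(-8 - 1 + 1\right) \left(4 - 5\right)} = \sqrt{-1639944 + 143 \left(-8\right) \left(-1\right)} = \sqrt{-1639944 - -1144} = \sqrt{-1639944 + 1144} = \sqrt{-1638800} = 20 i \sqrt{4097}$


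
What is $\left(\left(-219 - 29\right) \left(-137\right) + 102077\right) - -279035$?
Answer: $415088$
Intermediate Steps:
$\left(\left(-219 - 29\right) \left(-137\right) + 102077\right) - -279035 = \left(\left(-248\right) \left(-137\right) + 102077\right) + 279035 = \left(33976 + 102077\right) + 279035 = 136053 + 279035 = 415088$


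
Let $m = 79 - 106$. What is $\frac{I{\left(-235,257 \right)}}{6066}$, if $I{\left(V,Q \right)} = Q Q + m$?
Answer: $\frac{33011}{3033} \approx 10.884$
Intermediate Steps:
$m = -27$ ($m = 79 - 106 = -27$)
$I{\left(V,Q \right)} = -27 + Q^{2}$ ($I{\left(V,Q \right)} = Q Q - 27 = Q^{2} - 27 = -27 + Q^{2}$)
$\frac{I{\left(-235,257 \right)}}{6066} = \frac{-27 + 257^{2}}{6066} = \left(-27 + 66049\right) \frac{1}{6066} = 66022 \cdot \frac{1}{6066} = \frac{33011}{3033}$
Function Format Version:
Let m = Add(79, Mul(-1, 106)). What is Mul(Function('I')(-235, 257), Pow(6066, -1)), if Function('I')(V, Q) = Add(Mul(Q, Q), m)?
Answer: Rational(33011, 3033) ≈ 10.884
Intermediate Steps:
m = -27 (m = Add(79, -106) = -27)
Function('I')(V, Q) = Add(-27, Pow(Q, 2)) (Function('I')(V, Q) = Add(Mul(Q, Q), -27) = Add(Pow(Q, 2), -27) = Add(-27, Pow(Q, 2)))
Mul(Function('I')(-235, 257), Pow(6066, -1)) = Mul(Add(-27, Pow(257, 2)), Pow(6066, -1)) = Mul(Add(-27, 66049), Rational(1, 6066)) = Mul(66022, Rational(1, 6066)) = Rational(33011, 3033)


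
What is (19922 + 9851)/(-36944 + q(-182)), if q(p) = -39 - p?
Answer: -29773/36801 ≈ -0.80903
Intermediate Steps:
(19922 + 9851)/(-36944 + q(-182)) = (19922 + 9851)/(-36944 + (-39 - 1*(-182))) = 29773/(-36944 + (-39 + 182)) = 29773/(-36944 + 143) = 29773/(-36801) = 29773*(-1/36801) = -29773/36801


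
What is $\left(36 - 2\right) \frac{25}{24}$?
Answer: $\frac{425}{12} \approx 35.417$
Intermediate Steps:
$\left(36 - 2\right) \frac{25}{24} = 34 \cdot 25 \cdot \frac{1}{24} = 34 \cdot \frac{25}{24} = \frac{425}{12}$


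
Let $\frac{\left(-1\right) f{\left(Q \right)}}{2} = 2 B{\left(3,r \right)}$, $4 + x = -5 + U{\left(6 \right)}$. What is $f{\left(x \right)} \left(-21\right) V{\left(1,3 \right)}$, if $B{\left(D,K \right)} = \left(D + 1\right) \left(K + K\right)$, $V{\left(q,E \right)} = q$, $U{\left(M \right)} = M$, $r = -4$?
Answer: $-2688$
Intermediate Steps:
$x = -3$ ($x = -4 + \left(-5 + 6\right) = -4 + 1 = -3$)
$B{\left(D,K \right)} = 2 K \left(1 + D\right)$ ($B{\left(D,K \right)} = \left(1 + D\right) 2 K = 2 K \left(1 + D\right)$)
$f{\left(Q \right)} = 128$ ($f{\left(Q \right)} = - 2 \cdot 2 \cdot 2 \left(-4\right) \left(1 + 3\right) = - 2 \cdot 2 \cdot 2 \left(-4\right) 4 = - 2 \cdot 2 \left(-32\right) = \left(-2\right) \left(-64\right) = 128$)
$f{\left(x \right)} \left(-21\right) V{\left(1,3 \right)} = 128 \left(-21\right) 1 = \left(-2688\right) 1 = -2688$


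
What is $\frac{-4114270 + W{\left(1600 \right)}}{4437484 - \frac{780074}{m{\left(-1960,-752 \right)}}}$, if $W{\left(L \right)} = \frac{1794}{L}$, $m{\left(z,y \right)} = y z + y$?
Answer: $- \frac{303050462778519}{326857932461900} \approx -0.92716$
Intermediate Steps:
$m{\left(z,y \right)} = y + y z$
$\frac{-4114270 + W{\left(1600 \right)}}{4437484 - \frac{780074}{m{\left(-1960,-752 \right)}}} = \frac{-4114270 + \frac{1794}{1600}}{4437484 - \frac{780074}{\left(-752\right) \left(1 - 1960\right)}} = \frac{-4114270 + 1794 \cdot \frac{1}{1600}}{4437484 - \frac{780074}{\left(-752\right) \left(-1959\right)}} = \frac{-4114270 + \frac{897}{800}}{4437484 - \frac{780074}{1473168}} = - \frac{3291415103}{800 \left(4437484 - \frac{390037}{736584}\right)} = - \frac{3291415103}{800 \cdot \frac{3268579324619}{736584}} = \left(- \frac{3291415103}{800}\right) \frac{736584}{3268579324619} = - \frac{303050462778519}{326857932461900}$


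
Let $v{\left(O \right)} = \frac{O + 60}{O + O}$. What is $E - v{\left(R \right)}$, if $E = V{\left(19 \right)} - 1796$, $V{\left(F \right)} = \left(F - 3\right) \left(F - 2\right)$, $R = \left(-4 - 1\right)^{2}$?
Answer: $- \frac{15257}{10} \approx -1525.7$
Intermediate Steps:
$R = 25$ ($R = \left(-5\right)^{2} = 25$)
$v{\left(O \right)} = \frac{60 + O}{2 O}$
$V{\left(F \right)} = \left(-3 + F\right) \left(-2 + F\right)$
$E = -1524$ ($E = \left(6 + 19^{2} - 95\right) - 1796 = \left(6 + 361 - 95\right) - 1796 = 272 - 1796 = -1524$)
$E - v{\left(R \right)} = -1524 - \frac{60 + 25}{2 \cdot 25} = -1524 - \frac{1}{2} \cdot \frac{1}{25} \cdot 85 = -1524 - \frac{17}{10} = - \frac{15257}{10}$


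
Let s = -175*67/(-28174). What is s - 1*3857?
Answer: -108655393/28174 ≈ -3856.6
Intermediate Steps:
s = 11725/28174 (s = -11725*(-1/28174) = 11725/28174 ≈ 0.41616)
s - 1*3857 = 11725/28174 - 1*3857 = 11725/28174 - 3857 = -108655393/28174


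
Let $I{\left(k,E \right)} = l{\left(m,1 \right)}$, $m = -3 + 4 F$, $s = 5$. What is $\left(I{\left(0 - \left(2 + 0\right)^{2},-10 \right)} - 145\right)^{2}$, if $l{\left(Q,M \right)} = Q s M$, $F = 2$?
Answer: $14400$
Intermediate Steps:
$m = 5$ ($m = -3 + 4 \cdot 2 = -3 + 8 = 5$)
$l{\left(Q,M \right)} = 5 M Q$ ($l{\left(Q,M \right)} = Q 5 M = 5 Q M = 5 M Q$)
$I{\left(k,E \right)} = 25$ ($I{\left(k,E \right)} = 5 \cdot 1 \cdot 5 = 25$)
$\left(I{\left(0 - \left(2 + 0\right)^{2},-10 \right)} - 145\right)^{2} = \left(25 - 145\right)^{2} = \left(-120\right)^{2} = 14400$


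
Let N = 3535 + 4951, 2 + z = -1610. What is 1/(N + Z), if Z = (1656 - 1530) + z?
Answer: 1/7000 ≈ 0.00014286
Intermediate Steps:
z = -1612 (z = -2 - 1610 = -1612)
Z = -1486 (Z = (1656 - 1530) - 1612 = 126 - 1612 = -1486)
N = 8486
1/(N + Z) = 1/(8486 - 1486) = 1/7000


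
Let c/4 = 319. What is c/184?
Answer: 319/46 ≈ 6.9348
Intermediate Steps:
c = 1276 (c = 4*319 = 1276)
c/184 = 1276/184 = 1276*(1/184) = 319/46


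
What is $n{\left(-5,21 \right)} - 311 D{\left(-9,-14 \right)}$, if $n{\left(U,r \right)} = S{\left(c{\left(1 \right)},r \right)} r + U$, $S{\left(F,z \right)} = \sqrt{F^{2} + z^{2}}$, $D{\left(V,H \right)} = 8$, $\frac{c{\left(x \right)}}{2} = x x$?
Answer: $-2493 + 21 \sqrt{445} \approx -2050.0$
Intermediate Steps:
$c{\left(x \right)} = 2 x^{2}$ ($c{\left(x \right)} = 2 x x = 2 x^{2}$)
$n{\left(U,r \right)} = U + r \sqrt{4 + r^{2}}$ ($n{\left(U,r \right)} = \sqrt{\left(2 \cdot 1^{2}\right)^{2} + r^{2}} r + U = \sqrt{\left(2 \cdot 1\right)^{2} + r^{2}} r + U = \sqrt{2^{2} + r^{2}} r + U = \sqrt{4 + r^{2}} r + U = r \sqrt{4 + r^{2}} + U = U + r \sqrt{4 + r^{2}}$)
$n{\left(-5,21 \right)} - 311 D{\left(-9,-14 \right)} = \left(-5 + 21 \sqrt{4 + 21^{2}}\right) - 2488 = \left(-5 + 21 \sqrt{4 + 441}\right) - 2488 = \left(-5 + 21 \sqrt{445}\right) - 2488 = -2493 + 21 \sqrt{445}$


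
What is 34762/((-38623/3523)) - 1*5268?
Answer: -25071730/2971 ≈ -8438.8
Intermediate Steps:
34762/((-38623/3523)) - 1*5268 = 34762/((-38623*1/3523)) - 5268 = 34762/(-2971/271) - 5268 = 34762*(-271/2971) - 5268 = -9420502/2971 - 5268 = -25071730/2971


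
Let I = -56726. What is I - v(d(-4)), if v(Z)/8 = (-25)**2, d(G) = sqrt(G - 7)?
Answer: -61726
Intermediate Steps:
d(G) = sqrt(-7 + G)
v(Z) = 5000 (v(Z) = 8*(-25)**2 = 8*625 = 5000)
I - v(d(-4)) = -56726 - 1*5000 = -56726 - 5000 = -61726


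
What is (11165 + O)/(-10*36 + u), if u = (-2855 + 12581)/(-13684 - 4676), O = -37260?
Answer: 79850700/1103221 ≈ 72.380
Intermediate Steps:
u = -1621/3060 (u = 9726/(-18360) = 9726*(-1/18360) = -1621/3060 ≈ -0.52974)
(11165 + O)/(-10*36 + u) = (11165 - 37260)/(-10*36 - 1621/3060) = -26095/(-360 - 1621/3060) = -26095/(-1103221/3060) = -26095*(-3060/1103221) = 79850700/1103221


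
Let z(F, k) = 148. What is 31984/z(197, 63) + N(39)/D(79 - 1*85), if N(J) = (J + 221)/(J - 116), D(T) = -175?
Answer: 21551144/99715 ≈ 216.13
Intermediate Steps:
N(J) = (221 + J)/(-116 + J)
31984/z(197, 63) + N(39)/D(79 - 1*85) = 31984/148 + ((221 + 39)/(-116 + 39))/(-175) = 31984*(1/148) + (260/(-77))*(-1/175) = 7996/37 - 1/77*260*(-1/175) = 7996/37 - 260/77*(-1/175) = 7996/37 + 52/2695 = 21551144/99715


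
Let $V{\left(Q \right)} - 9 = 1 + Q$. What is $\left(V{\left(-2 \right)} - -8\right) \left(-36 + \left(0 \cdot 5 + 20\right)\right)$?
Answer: $-256$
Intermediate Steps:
$V{\left(Q \right)} = 10 + Q$ ($V{\left(Q \right)} = 9 + \left(1 + Q\right) = 10 + Q$)
$\left(V{\left(-2 \right)} - -8\right) \left(-36 + \left(0 \cdot 5 + 20\right)\right) = \left(\left(10 - 2\right) - -8\right) \left(-36 + \left(0 \cdot 5 + 20\right)\right) = \left(8 + 8\right) \left(-36 + \left(0 + 20\right)\right) = 16 \left(-36 + 20\right) = 16 \left(-16\right) = -256$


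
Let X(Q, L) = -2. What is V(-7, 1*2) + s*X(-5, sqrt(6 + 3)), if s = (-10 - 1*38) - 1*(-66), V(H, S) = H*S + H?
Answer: -57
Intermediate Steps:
V(H, S) = H + H*S
s = 18 (s = (-10 - 38) + 66 = -48 + 66 = 18)
V(-7, 1*2) + s*X(-5, sqrt(6 + 3)) = -7*(1 + 1*2) + 18*(-2) = -7*(1 + 2) - 36 = -7*3 - 36 = -21 - 36 = -57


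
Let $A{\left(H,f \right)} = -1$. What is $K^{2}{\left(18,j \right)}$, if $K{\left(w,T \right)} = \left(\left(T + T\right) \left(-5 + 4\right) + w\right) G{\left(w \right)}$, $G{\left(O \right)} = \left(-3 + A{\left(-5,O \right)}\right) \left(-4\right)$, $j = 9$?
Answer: $0$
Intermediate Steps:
$G{\left(O \right)} = 16$ ($G{\left(O \right)} = \left(-3 - 1\right) \left(-4\right) = \left(-4\right) \left(-4\right) = 16$)
$K{\left(w,T \right)} = - 32 T + 16 w$ ($K{\left(w,T \right)} = \left(\left(T + T\right) \left(-5 + 4\right) + w\right) 16 = \left(2 T \left(-1\right) + w\right) 16 = \left(- 2 T + w\right) 16 = \left(w - 2 T\right) 16 = - 32 T + 16 w$)
$K^{2}{\left(18,j \right)} = \left(\left(-32\right) 9 + 16 \cdot 18\right)^{2} = \left(-288 + 288\right)^{2} = 0^{2} = 0$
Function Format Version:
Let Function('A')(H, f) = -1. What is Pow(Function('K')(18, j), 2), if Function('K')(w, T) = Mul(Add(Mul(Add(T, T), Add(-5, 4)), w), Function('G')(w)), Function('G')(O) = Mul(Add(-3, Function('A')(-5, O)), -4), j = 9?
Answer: 0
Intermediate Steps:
Function('G')(O) = 16 (Function('G')(O) = Mul(Add(-3, -1), -4) = Mul(-4, -4) = 16)
Function('K')(w, T) = Add(Mul(-32, T), Mul(16, w)) (Function('K')(w, T) = Mul(Add(Mul(Add(T, T), Add(-5, 4)), w), 16) = Mul(Add(Mul(Mul(2, T), -1), w), 16) = Mul(Add(Mul(-2, T), w), 16) = Mul(Add(w, Mul(-2, T)), 16) = Add(Mul(-32, T), Mul(16, w)))
Pow(Function('K')(18, j), 2) = Pow(Add(Mul(-32, 9), Mul(16, 18)), 2) = Pow(Add(-288, 288), 2) = Pow(0, 2) = 0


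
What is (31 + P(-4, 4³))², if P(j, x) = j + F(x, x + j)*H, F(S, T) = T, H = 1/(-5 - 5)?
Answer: 441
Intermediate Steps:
H = -⅒ (H = 1/(-10) = -⅒ ≈ -0.10000)
P(j, x) = -x/10 + 9*j/10 (P(j, x) = j + (x + j)*(-⅒) = j + (j + x)*(-⅒) = j + (-j/10 - x/10) = -x/10 + 9*j/10)
(31 + P(-4, 4³))² = (31 + (-⅒*4³ + (9/10)*(-4)))² = (31 + (-⅒*64 - 18/5))² = (31 + (-32/5 - 18/5))² = (31 - 10)² = 21² = 441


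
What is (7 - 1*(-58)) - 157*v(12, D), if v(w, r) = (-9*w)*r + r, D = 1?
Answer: 16864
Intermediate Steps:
v(w, r) = r - 9*r*w (v(w, r) = -9*r*w + r = r - 9*r*w)
(7 - 1*(-58)) - 157*v(12, D) = (7 - 1*(-58)) - 157*(1 - 9*12) = (7 + 58) - 157*(1 - 108) = 65 - 157*(-107) = 65 + 16799 = 16864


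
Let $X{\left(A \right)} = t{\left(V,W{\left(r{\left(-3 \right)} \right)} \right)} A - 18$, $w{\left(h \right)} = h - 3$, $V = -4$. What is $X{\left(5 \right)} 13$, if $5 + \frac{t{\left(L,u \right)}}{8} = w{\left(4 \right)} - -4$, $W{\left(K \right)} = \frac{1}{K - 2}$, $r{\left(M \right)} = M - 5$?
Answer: $-234$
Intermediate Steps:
$r{\left(M \right)} = -5 + M$
$w{\left(h \right)} = -3 + h$ ($w{\left(h \right)} = h - 3 = -3 + h$)
$W{\left(K \right)} = \frac{1}{-2 + K}$
$t{\left(L,u \right)} = 0$ ($t{\left(L,u \right)} = -40 + 8 \left(\left(-3 + 4\right) - -4\right) = -40 + 8 \left(1 + 4\right) = -40 + 8 \cdot 5 = -40 + 40 = 0$)
$X{\left(A \right)} = -18$ ($X{\left(A \right)} = 0 A - 18 = 0 - 18 = -18$)
$X{\left(5 \right)} 13 = \left(-18\right) 13 = -234$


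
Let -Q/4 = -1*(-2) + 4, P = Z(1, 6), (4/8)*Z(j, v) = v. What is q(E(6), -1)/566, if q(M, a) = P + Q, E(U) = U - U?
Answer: -6/283 ≈ -0.021201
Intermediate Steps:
Z(j, v) = 2*v
P = 12 (P = 2*6 = 12)
E(U) = 0
Q = -24 (Q = -4*(-1*(-2) + 4) = -4*(2 + 4) = -4*6 = -24)
q(M, a) = -12 (q(M, a) = 12 - 24 = -12)
q(E(6), -1)/566 = -12/566 = -12*1/566 = -6/283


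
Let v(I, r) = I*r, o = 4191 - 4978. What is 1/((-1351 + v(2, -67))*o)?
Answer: 1/1168695 ≈ 8.5566e-7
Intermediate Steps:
o = -787
1/((-1351 + v(2, -67))*o) = 1/((-1351 + 2*(-67))*(-787)) = -1/787/(-1351 - 134) = -1/787/(-1485) = -1/1485*(-1/787) = 1/1168695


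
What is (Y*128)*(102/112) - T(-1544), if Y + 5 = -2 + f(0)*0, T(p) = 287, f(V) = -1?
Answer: -1103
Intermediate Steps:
Y = -7 (Y = -5 + (-2 - 1*0) = -5 + (-2 + 0) = -5 - 2 = -7)
(Y*128)*(102/112) - T(-1544) = (-7*128)*(102/112) - 1*287 = -91392/112 - 287 = -896*51/56 - 287 = -816 - 287 = -1103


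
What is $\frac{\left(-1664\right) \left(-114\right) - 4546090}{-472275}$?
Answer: $\frac{4356394}{472275} \approx 9.2243$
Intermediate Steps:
$\frac{\left(-1664\right) \left(-114\right) - 4546090}{-472275} = \left(189696 - 4546090\right) \left(- \frac{1}{472275}\right) = \left(-4356394\right) \left(- \frac{1}{472275}\right) = \frac{4356394}{472275}$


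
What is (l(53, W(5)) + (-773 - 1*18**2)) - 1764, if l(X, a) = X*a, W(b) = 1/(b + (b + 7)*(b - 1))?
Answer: -2860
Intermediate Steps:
W(b) = 1/(b + (-1 + b)*(7 + b)) (W(b) = 1/(b + (7 + b)*(-1 + b)) = 1/(b + (-1 + b)*(7 + b)))
(l(53, W(5)) + (-773 - 1*18**2)) - 1764 = (53/(-7 + 5**2 + 7*5) + (-773 - 1*18**2)) - 1764 = (53/(-7 + 25 + 35) + (-773 - 1*324)) - 1764 = (53/53 + (-773 - 324)) - 1764 = (53*(1/53) - 1097) - 1764 = (1 - 1097) - 1764 = -1096 - 1764 = -2860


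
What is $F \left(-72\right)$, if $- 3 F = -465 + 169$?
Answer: $-7104$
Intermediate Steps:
$F = \frac{296}{3}$ ($F = - \frac{-465 + 169}{3} = \left(- \frac{1}{3}\right) \left(-296\right) = \frac{296}{3} \approx 98.667$)
$F \left(-72\right) = \frac{296}{3} \left(-72\right) = -7104$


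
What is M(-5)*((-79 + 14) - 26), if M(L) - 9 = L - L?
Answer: -819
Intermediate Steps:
M(L) = 9 (M(L) = 9 + (L - L) = 9 + 0 = 9)
M(-5)*((-79 + 14) - 26) = 9*((-79 + 14) - 26) = 9*(-65 - 26) = 9*(-91) = -819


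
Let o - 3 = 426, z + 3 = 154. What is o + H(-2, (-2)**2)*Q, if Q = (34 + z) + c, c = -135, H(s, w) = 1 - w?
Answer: 279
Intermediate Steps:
z = 151 (z = -3 + 154 = 151)
o = 429 (o = 3 + 426 = 429)
Q = 50 (Q = (34 + 151) - 135 = 185 - 135 = 50)
o + H(-2, (-2)**2)*Q = 429 + (1 - 1*(-2)**2)*50 = 429 + (1 - 1*4)*50 = 429 + (1 - 4)*50 = 429 - 3*50 = 429 - 150 = 279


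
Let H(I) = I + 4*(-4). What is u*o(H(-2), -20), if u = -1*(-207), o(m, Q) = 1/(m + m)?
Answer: -23/4 ≈ -5.7500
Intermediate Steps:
H(I) = -16 + I (H(I) = I - 16 = -16 + I)
o(m, Q) = 1/(2*m)
u = 207
u*o(H(-2), -20) = 207*(1/(2*(-16 - 2))) = 207*((½)/(-18)) = 207*((½)*(-1/18)) = 207*(-1/36) = -23/4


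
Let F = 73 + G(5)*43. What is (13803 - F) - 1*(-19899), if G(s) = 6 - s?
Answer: 33586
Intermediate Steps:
F = 116 (F = 73 + (6 - 1*5)*43 = 73 + (6 - 5)*43 = 73 + 1*43 = 73 + 43 = 116)
(13803 - F) - 1*(-19899) = (13803 - 1*116) - 1*(-19899) = (13803 - 116) + 19899 = 13687 + 19899 = 33586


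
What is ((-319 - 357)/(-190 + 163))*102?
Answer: 22984/9 ≈ 2553.8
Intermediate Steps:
((-319 - 357)/(-190 + 163))*102 = -676/(-27)*102 = -676*(-1/27)*102 = (676/27)*102 = 22984/9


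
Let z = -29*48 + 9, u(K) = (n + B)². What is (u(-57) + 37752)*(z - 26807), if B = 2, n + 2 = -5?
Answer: -1064933630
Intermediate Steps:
n = -7 (n = -2 - 5 = -7)
u(K) = 25 (u(K) = (-7 + 2)² = (-5)² = 25)
z = -1383 (z = -1392 + 9 = -1383)
(u(-57) + 37752)*(z - 26807) = (25 + 37752)*(-1383 - 26807) = 37777*(-28190) = -1064933630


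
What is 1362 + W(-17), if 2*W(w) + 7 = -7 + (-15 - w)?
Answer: 1356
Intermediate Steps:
W(w) = -29/2 - w/2 (W(w) = -7/2 + (-7 + (-15 - w))/2 = -7/2 + (-22 - w)/2 = -7/2 + (-11 - w/2) = -29/2 - w/2)
1362 + W(-17) = 1362 + (-29/2 - 1/2*(-17)) = 1362 + (-29/2 + 17/2) = 1362 - 6 = 1356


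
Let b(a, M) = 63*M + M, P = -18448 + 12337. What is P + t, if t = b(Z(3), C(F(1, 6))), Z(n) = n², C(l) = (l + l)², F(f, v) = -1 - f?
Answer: -5087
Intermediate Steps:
P = -6111
C(l) = 4*l² (C(l) = (2*l)² = 4*l²)
b(a, M) = 64*M
t = 1024 (t = 64*(4*(-1 - 1*1)²) = 64*(4*(-1 - 1)²) = 64*(4*(-2)²) = 64*(4*4) = 64*16 = 1024)
P + t = -6111 + 1024 = -5087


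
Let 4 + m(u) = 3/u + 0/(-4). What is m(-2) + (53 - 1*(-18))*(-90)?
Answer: -12791/2 ≈ -6395.5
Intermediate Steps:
m(u) = -4 + 3/u (m(u) = -4 + (3/u + 0/(-4)) = -4 + (3/u + 0*(-1/4)) = -4 + (3/u + 0) = -4 + 3/u)
m(-2) + (53 - 1*(-18))*(-90) = (-4 + 3/(-2)) + (53 - 1*(-18))*(-90) = (-4 + 3*(-1/2)) + (53 + 18)*(-90) = (-4 - 3/2) + 71*(-90) = -11/2 - 6390 = -12791/2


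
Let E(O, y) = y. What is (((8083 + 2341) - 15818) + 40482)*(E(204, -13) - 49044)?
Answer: -1721312016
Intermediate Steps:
(((8083 + 2341) - 15818) + 40482)*(E(204, -13) - 49044) = (((8083 + 2341) - 15818) + 40482)*(-13 - 49044) = ((10424 - 15818) + 40482)*(-49057) = (-5394 + 40482)*(-49057) = 35088*(-49057) = -1721312016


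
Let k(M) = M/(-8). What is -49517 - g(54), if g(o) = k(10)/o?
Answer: -10695667/216 ≈ -49517.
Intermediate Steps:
k(M) = -M/8 (k(M) = M*(-⅛) = -M/8)
g(o) = -5/(4*o) (g(o) = (-⅛*10)/o = -5/(4*o))
-49517 - g(54) = -49517 - (-5)/(4*54) = -49517 - 1*(-5/216) = -49517 + 5/216 = -10695667/216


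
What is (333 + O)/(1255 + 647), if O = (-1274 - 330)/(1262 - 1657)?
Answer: 133139/751290 ≈ 0.17721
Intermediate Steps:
O = 1604/395 (O = -1604/(-395) = -1604*(-1/395) = 1604/395 ≈ 4.0608)
(333 + O)/(1255 + 647) = (333 + 1604/395)/(1255 + 647) = (133139/395)/1902 = (133139/395)*(1/1902) = 133139/751290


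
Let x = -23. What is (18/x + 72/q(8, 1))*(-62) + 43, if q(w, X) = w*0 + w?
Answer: -10729/23 ≈ -466.48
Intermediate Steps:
q(w, X) = w (q(w, X) = 0 + w = w)
(18/x + 72/q(8, 1))*(-62) + 43 = (18/(-23) + 72/8)*(-62) + 43 = (18*(-1/23) + 72*(1/8))*(-62) + 43 = (-18/23 + 9)*(-62) + 43 = (189/23)*(-62) + 43 = -11718/23 + 43 = -10729/23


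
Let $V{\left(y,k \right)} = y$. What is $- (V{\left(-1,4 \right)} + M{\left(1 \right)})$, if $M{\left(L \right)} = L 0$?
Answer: $1$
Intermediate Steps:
$M{\left(L \right)} = 0$
$- (V{\left(-1,4 \right)} + M{\left(1 \right)}) = - (-1 + 0) = \left(-1\right) \left(-1\right) = 1$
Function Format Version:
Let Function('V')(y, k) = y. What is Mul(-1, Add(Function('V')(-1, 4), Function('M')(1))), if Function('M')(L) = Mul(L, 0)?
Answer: 1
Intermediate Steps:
Function('M')(L) = 0
Mul(-1, Add(Function('V')(-1, 4), Function('M')(1))) = Mul(-1, Add(-1, 0)) = Mul(-1, -1) = 1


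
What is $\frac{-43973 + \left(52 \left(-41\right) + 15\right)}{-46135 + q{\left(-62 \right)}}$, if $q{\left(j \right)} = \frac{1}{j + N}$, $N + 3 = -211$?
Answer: $\frac{12720840}{12733261} \approx 0.99902$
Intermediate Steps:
$N = -214$ ($N = -3 - 211 = -214$)
$q{\left(j \right)} = \frac{1}{-214 + j}$ ($q{\left(j \right)} = \frac{1}{j - 214} = \frac{1}{-214 + j}$)
$\frac{-43973 + \left(52 \left(-41\right) + 15\right)}{-46135 + q{\left(-62 \right)}} = \frac{-43973 + \left(52 \left(-41\right) + 15\right)}{-46135 + \frac{1}{-214 - 62}} = \frac{-43973 + \left(-2132 + 15\right)}{-46135 + \frac{1}{-276}} = \frac{-43973 - 2117}{-46135 - \frac{1}{276}} = - \frac{46090}{- \frac{12733261}{276}} = \left(-46090\right) \left(- \frac{276}{12733261}\right) = \frac{12720840}{12733261}$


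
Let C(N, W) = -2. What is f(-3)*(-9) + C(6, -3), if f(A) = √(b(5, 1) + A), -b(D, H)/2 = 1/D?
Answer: -2 - 9*I*√85/5 ≈ -2.0 - 16.595*I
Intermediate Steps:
b(D, H) = -2/D
f(A) = √(-⅖ + A) (f(A) = √(-2/5 + A) = √(-2*⅕ + A) = √(-⅖ + A))
f(-3)*(-9) + C(6, -3) = (√(-10 + 25*(-3))/5)*(-9) - 2 = (√(-10 - 75)/5)*(-9) - 2 = (√(-85)/5)*(-9) - 2 = ((I*√85)/5)*(-9) - 2 = (I*√85/5)*(-9) - 2 = -9*I*√85/5 - 2 = -2 - 9*I*√85/5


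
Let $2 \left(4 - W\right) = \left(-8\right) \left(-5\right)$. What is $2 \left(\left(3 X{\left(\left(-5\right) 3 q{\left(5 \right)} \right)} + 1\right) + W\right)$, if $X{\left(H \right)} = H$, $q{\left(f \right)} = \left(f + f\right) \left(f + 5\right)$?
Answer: $-9030$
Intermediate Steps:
$q{\left(f \right)} = 2 f \left(5 + f\right)$
$W = -16$ ($W = 4 - \frac{\left(-8\right) \left(-5\right)}{2} = 4 - 20 = -16$)
$2 \left(\left(3 X{\left(\left(-5\right) 3 q{\left(5 \right)} \right)} + 1\right) + W\right) = 2 \left(\left(3 \left(-5\right) 3 \cdot 2 \cdot 5 \left(5 + 5\right) + 1\right) - 16\right) = 2 \left(\left(3 \left(- 15 \cdot 2 \cdot 5 \cdot 10\right) + 1\right) - 16\right) = 2 \left(\left(3 \left(\left(-15\right) 100\right) + 1\right) - 16\right) = 2 \left(\left(3 \left(-1500\right) + 1\right) - 16\right) = 2 \left(\left(-4500 + 1\right) - 16\right) = 2 \left(-4499 - 16\right) = 2 \left(-4515\right) = -9030$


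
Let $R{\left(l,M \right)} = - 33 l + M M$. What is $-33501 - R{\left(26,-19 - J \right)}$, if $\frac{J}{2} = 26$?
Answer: $-37684$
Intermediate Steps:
$J = 52$ ($J = 2 \cdot 26 = 52$)
$R{\left(l,M \right)} = M^{2} - 33 l$ ($R{\left(l,M \right)} = - 33 l + M^{2} = M^{2} - 33 l$)
$-33501 - R{\left(26,-19 - J \right)} = -33501 - \left(\left(-19 - 52\right)^{2} - 858\right) = -33501 - \left(\left(-71\right)^{2} - 858\right) = -33501 - \left(5041 - 858\right) = -33501 - 4183 = -37684$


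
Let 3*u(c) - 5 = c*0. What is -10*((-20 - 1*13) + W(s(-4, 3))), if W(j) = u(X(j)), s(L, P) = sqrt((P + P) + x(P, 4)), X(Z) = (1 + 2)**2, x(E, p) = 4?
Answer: 940/3 ≈ 313.33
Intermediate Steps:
X(Z) = 9 (X(Z) = 3**2 = 9)
u(c) = 5/3 (u(c) = 5/3 + (c*0)/3 = 5/3 + (1/3)*0 = 5/3 + 0 = 5/3)
s(L, P) = sqrt(4 + 2*P) (s(L, P) = sqrt((P + P) + 4) = sqrt(2*P + 4) = sqrt(4 + 2*P))
W(j) = 5/3
-10*((-20 - 1*13) + W(s(-4, 3))) = -10*((-20 - 1*13) + 5/3) = -10*((-20 - 13) + 5/3) = -10*(-33 + 5/3) = -10*(-94/3) = 940/3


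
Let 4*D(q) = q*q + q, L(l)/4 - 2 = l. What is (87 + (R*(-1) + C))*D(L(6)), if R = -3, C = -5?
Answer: 22440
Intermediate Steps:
L(l) = 8 + 4*l
D(q) = q/4 + q²/4 (D(q) = (q*q + q)/4 = (q² + q)/4 = (q + q²)/4 = q/4 + q²/4)
(87 + (R*(-1) + C))*D(L(6)) = (87 + (-3*(-1) - 5))*((8 + 4*6)*(1 + (8 + 4*6))/4) = (87 + (3 - 5))*((8 + 24)*(1 + (8 + 24))/4) = (87 - 2)*((¼)*32*(1 + 32)) = 85*((¼)*32*33) = 85*264 = 22440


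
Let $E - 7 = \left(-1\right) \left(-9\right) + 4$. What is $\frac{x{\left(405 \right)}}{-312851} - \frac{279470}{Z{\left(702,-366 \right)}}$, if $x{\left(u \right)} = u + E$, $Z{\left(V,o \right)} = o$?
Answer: $\frac{2571538630}{3367749} \approx 763.58$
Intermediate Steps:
$E = 20$ ($E = 7 + \left(\left(-1\right) \left(-9\right) + 4\right) = 7 + \left(9 + 4\right) = 7 + 13 = 20$)
$x{\left(u \right)} = 20 + u$ ($x{\left(u \right)} = u + 20 = 20 + u$)
$\frac{x{\left(405 \right)}}{-312851} - \frac{279470}{Z{\left(702,-366 \right)}} = \frac{20 + 405}{-312851} - \frac{279470}{-366} = 425 \left(- \frac{1}{312851}\right) - - \frac{139735}{183} = - \frac{25}{18403} + \frac{139735}{183} = \frac{2571538630}{3367749}$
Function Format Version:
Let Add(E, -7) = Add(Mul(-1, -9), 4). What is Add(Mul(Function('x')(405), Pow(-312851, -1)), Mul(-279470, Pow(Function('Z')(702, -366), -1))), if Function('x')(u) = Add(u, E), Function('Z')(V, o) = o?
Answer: Rational(2571538630, 3367749) ≈ 763.58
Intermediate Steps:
E = 20 (E = Add(7, Add(Mul(-1, -9), 4)) = Add(7, Add(9, 4)) = Add(7, 13) = 20)
Function('x')(u) = Add(20, u) (Function('x')(u) = Add(u, 20) = Add(20, u))
Add(Mul(Function('x')(405), Pow(-312851, -1)), Mul(-279470, Pow(Function('Z')(702, -366), -1))) = Add(Mul(Add(20, 405), Pow(-312851, -1)), Mul(-279470, Pow(-366, -1))) = Add(Mul(425, Rational(-1, 312851)), Mul(-279470, Rational(-1, 366))) = Add(Rational(-25, 18403), Rational(139735, 183)) = Rational(2571538630, 3367749)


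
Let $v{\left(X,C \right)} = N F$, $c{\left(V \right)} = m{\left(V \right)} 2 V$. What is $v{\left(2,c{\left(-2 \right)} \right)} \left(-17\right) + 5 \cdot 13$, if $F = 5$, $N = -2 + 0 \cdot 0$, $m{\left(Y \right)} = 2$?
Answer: $235$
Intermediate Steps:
$N = -2$ ($N = -2 + 0 = -2$)
$c{\left(V \right)} = 4 V$ ($c{\left(V \right)} = 2 \cdot 2 V = 4 V$)
$v{\left(X,C \right)} = -10$ ($v{\left(X,C \right)} = \left(-2\right) 5 = -10$)
$v{\left(2,c{\left(-2 \right)} \right)} \left(-17\right) + 5 \cdot 13 = \left(-10\right) \left(-17\right) + 5 \cdot 13 = 170 + 65 = 235$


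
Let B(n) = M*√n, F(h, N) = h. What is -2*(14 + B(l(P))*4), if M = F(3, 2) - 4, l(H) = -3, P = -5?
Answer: -28 + 8*I*√3 ≈ -28.0 + 13.856*I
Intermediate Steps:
M = -1 (M = 3 - 4 = -1)
B(n) = -√n
-2*(14 + B(l(P))*4) = -2*(14 - √(-3)*4) = -2*(14 - I*√3*4) = -2*(14 - 4*I*√3) = -28 + 8*I*√3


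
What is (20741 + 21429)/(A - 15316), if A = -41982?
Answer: -21085/28649 ≈ -0.73598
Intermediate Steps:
(20741 + 21429)/(A - 15316) = (20741 + 21429)/(-41982 - 15316) = 42170/(-57298) = 42170*(-1/57298) = -21085/28649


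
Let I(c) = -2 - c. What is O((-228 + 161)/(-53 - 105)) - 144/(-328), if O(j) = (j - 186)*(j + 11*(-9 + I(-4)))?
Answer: 14545395291/1023524 ≈ 14211.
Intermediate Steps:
O(j) = (-186 + j)*(-77 + j) (O(j) = (j - 186)*(j + 11*(-9 + (-2 - 1*(-4)))) = (-186 + j)*(j + 11*(-9 + (-2 + 4))) = (-186 + j)*(j + 11*(-9 + 2)) = (-186 + j)*(j + 11*(-7)) = (-186 + j)*(j - 77) = (-186 + j)*(-77 + j))
O((-228 + 161)/(-53 - 105)) - 144/(-328) = (14322 + ((-228 + 161)/(-53 - 105))**2 - 263*(-228 + 161)/(-53 - 105)) - 144/(-328) = (14322 + (-67/(-158))**2 - (-17621)/(-158)) - 144*(-1/328) = (14322 + (-67*(-1/158))**2 - (-17621)*(-1)/158) + 18/41 = (14322 + (67/158)**2 - 263*67/158) + 18/41 = (14322 + 4489/24964 - 17621/158) + 18/41 = 354754779/24964 + 18/41 = 14545395291/1023524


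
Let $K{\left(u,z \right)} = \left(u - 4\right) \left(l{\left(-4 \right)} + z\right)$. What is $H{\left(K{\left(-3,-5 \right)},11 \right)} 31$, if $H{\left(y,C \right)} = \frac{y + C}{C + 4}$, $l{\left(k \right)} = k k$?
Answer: $- \frac{682}{5} \approx -136.4$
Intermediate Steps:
$l{\left(k \right)} = k^{2}$
$K{\left(u,z \right)} = \left(-4 + u\right) \left(16 + z\right)$ ($K{\left(u,z \right)} = \left(u - 4\right) \left(\left(-4\right)^{2} + z\right) = \left(-4 + u\right) \left(16 + z\right)$)
$H{\left(y,C \right)} = \frac{C + y}{4 + C}$
$H{\left(K{\left(-3,-5 \right)},11 \right)} 31 = \frac{11 - 77}{4 + 11} \cdot 31 = \frac{11 + \left(-64 + 20 - 48 + 15\right)}{15} \cdot 31 = \frac{11 - 77}{15} \cdot 31 = \frac{1}{15} \left(-66\right) 31 = \left(- \frac{22}{5}\right) 31 = - \frac{682}{5}$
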